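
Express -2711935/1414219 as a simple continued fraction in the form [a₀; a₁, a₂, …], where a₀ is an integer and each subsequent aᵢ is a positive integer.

⌊-2711935/1414219⌋ = -2, remainder 116503
⌊1414219/116503⌋ = 12, remainder 16183
⌊116503/16183⌋ = 7, remainder 3222
⌊16183/3222⌋ = 5, remainder 73
⌊3222/73⌋ = 44, remainder 10
⌊73/10⌋ = 7, remainder 3
⌊10/3⌋ = 3, remainder 1
⌊3/1⌋ = 3, remainder 0

[-2; 12, 7, 5, 44, 7, 3, 3]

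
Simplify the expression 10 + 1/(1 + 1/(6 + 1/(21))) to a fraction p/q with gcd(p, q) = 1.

a_0 = 10: 10/1
a_1 = 1: 11/1
a_2 = 6: 76/7
a_3 = 21: 1607/148

1607/148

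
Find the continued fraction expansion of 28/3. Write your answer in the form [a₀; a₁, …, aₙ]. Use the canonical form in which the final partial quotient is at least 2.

[9; 3]

⌊28/3⌋ = 9, remainder 1
⌊3/1⌋ = 3, remainder 0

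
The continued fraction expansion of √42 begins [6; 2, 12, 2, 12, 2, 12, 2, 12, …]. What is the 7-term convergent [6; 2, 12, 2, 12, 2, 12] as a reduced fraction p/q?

a_0 = 6: 6/1
a_1 = 2: 13/2
a_2 = 12: 162/25
a_3 = 2: 337/52
a_4 = 12: 4206/649
a_5 = 2: 8749/1350
a_6 = 12: 109194/16849

109194/16849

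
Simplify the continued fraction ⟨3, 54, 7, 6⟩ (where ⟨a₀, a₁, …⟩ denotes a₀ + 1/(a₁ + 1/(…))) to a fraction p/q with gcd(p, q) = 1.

Start with 6.
7 + 1/(6/1) = 7 + 1/6 = 43/6
54 + 1/(43/6) = 54 + 6/43 = 2328/43
3 + 1/(2328/43) = 3 + 43/2328 = 7027/2328

7027/2328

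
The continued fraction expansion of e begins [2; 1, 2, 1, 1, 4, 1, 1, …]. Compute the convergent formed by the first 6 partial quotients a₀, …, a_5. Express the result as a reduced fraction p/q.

87/32

Compute successive convergents:
a_0 = 2: 2/1
a_1 = 1: 3/1
a_2 = 2: 8/3
a_3 = 1: 11/4
a_4 = 1: 19/7
a_5 = 4: 87/32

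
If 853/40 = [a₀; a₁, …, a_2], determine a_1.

Apply division with remainder until the remainder is 0:
853 = 21·40 + 13, so a_0 = 21
40 = 3·13 + 1, so a_1 = 3

3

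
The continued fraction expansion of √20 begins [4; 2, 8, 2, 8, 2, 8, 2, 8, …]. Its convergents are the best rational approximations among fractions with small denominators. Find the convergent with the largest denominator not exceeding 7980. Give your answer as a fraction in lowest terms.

24476/5473

a_0 = 4: 4/1  (≤ bound)
a_1 = 2: 9/2  (≤ bound)
a_2 = 8: 76/17  (≤ bound)
a_3 = 2: 161/36  (≤ bound)
a_4 = 8: 1364/305  (≤ bound)
a_5 = 2: 2889/646  (≤ bound)
a_6 = 8: 24476/5473  (≤ bound)
a_7 = 2: 51841/11592  (> 7980, stop)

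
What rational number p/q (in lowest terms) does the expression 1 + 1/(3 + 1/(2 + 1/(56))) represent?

508/395

Start with 56.
2 + 1/(56/1) = 2 + 1/56 = 113/56
3 + 1/(113/56) = 3 + 56/113 = 395/113
1 + 1/(395/113) = 1 + 113/395 = 508/395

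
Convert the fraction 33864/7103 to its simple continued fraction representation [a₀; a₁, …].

[4; 1, 3, 3, 3, 4, 6, 6]

Run the Euclidean algorithm, recording each quotient:
⌊33864/7103⌋ = 4, remainder 5452
⌊7103/5452⌋ = 1, remainder 1651
⌊5452/1651⌋ = 3, remainder 499
⌊1651/499⌋ = 3, remainder 154
⌊499/154⌋ = 3, remainder 37
⌊154/37⌋ = 4, remainder 6
⌊37/6⌋ = 6, remainder 1
⌊6/1⌋ = 6, remainder 0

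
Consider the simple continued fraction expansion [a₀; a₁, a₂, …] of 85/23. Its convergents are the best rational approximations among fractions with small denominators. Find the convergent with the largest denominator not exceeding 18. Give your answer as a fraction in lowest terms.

37/10

List convergents until the denominator exceeds the bound:
a_0 = 3: 3/1  (≤ bound)
a_1 = 1: 4/1  (≤ bound)
a_2 = 2: 11/3  (≤ bound)
a_3 = 3: 37/10  (≤ bound)
a_4 = 2: 85/23  (> 18, stop)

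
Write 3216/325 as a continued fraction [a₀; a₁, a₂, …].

[9; 1, 8, 1, 1, 3, 1, 3]

Run the Euclidean algorithm, recording each quotient:
3216 ÷ 325 → quotient 9, remainder 291
325 ÷ 291 → quotient 1, remainder 34
291 ÷ 34 → quotient 8, remainder 19
34 ÷ 19 → quotient 1, remainder 15
19 ÷ 15 → quotient 1, remainder 4
15 ÷ 4 → quotient 3, remainder 3
4 ÷ 3 → quotient 1, remainder 1
3 ÷ 1 → quotient 3, remainder 0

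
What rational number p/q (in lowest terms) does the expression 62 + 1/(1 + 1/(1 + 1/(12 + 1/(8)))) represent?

Work from the innermost term outward:
Start with 8.
12 + 1/(8/1) = 12 + 1/8 = 97/8
1 + 1/(97/8) = 1 + 8/97 = 105/97
1 + 1/(105/97) = 1 + 97/105 = 202/105
62 + 1/(202/105) = 62 + 105/202 = 12629/202

12629/202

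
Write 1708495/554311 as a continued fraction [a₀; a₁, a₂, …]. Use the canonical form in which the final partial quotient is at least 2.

[3; 12, 6, 47, 3, 2, 2, 9]

Apply division with remainder until the remainder is 0:
⌊1708495/554311⌋ = 3, remainder 45562
⌊554311/45562⌋ = 12, remainder 7567
⌊45562/7567⌋ = 6, remainder 160
⌊7567/160⌋ = 47, remainder 47
⌊160/47⌋ = 3, remainder 19
⌊47/19⌋ = 2, remainder 9
⌊19/9⌋ = 2, remainder 1
⌊9/1⌋ = 9, remainder 0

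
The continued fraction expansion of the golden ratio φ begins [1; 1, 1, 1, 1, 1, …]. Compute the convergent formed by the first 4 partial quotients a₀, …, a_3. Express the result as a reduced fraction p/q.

5/3

a_0 = 1: 1/1
a_1 = 1: 2/1
a_2 = 1: 3/2
a_3 = 1: 5/3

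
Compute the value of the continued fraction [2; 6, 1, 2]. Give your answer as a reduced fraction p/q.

Start with 2.
1 + 1/(2/1) = 1 + 1/2 = 3/2
6 + 1/(3/2) = 6 + 2/3 = 20/3
2 + 1/(20/3) = 2 + 3/20 = 43/20

43/20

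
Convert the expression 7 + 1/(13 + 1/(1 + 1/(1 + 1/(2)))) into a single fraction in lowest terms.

481/68

Start with 2.
1 + 1/(2/1) = 1 + 1/2 = 3/2
1 + 1/(3/2) = 1 + 2/3 = 5/3
13 + 1/(5/3) = 13 + 3/5 = 68/5
7 + 1/(68/5) = 7 + 5/68 = 481/68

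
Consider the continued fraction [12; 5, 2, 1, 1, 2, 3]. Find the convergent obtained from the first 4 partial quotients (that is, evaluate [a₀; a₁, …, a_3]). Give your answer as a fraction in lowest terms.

Start with 1.
2 + 1/(1/1) = 2 + 1/1 = 3/1
5 + 1/(3/1) = 5 + 1/3 = 16/3
12 + 1/(16/3) = 12 + 3/16 = 195/16

195/16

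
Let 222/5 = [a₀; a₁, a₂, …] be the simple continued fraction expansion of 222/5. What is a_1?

2

222 ÷ 5 → quotient 44, remainder 2
5 ÷ 2 → quotient 2, remainder 1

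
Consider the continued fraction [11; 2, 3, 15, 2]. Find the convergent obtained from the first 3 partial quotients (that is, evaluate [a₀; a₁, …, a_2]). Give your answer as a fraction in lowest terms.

a_0 = 11: 11/1
a_1 = 2: 23/2
a_2 = 3: 80/7

80/7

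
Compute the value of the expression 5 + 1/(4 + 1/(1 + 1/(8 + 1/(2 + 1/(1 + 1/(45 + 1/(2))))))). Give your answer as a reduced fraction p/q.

a_0 = 5: 5/1
a_1 = 4: 21/4
a_2 = 1: 26/5
a_3 = 8: 229/44
a_4 = 2: 484/93
a_5 = 1: 713/137
a_6 = 45: 32569/6258
a_7 = 2: 65851/12653

65851/12653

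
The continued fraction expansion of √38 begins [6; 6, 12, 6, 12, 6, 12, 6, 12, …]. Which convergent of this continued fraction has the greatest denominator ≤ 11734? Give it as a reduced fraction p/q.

33294/5401

a_0 = 6: 6/1  (≤ bound)
a_1 = 6: 37/6  (≤ bound)
a_2 = 12: 450/73  (≤ bound)
a_3 = 6: 2737/444  (≤ bound)
a_4 = 12: 33294/5401  (≤ bound)
a_5 = 6: 202501/32850  (> 11734, stop)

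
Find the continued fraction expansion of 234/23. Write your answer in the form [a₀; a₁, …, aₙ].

Repeatedly divide and take the remainder:
⌊234/23⌋ = 10, remainder 4
⌊23/4⌋ = 5, remainder 3
⌊4/3⌋ = 1, remainder 1
⌊3/1⌋ = 3, remainder 0

[10; 5, 1, 3]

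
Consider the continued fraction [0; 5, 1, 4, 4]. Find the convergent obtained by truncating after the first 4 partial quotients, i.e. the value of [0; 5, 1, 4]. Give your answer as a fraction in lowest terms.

Start with 4.
1 + 1/(4/1) = 1 + 1/4 = 5/4
5 + 1/(5/4) = 5 + 4/5 = 29/5
0 + 1/(29/5) = 0 + 5/29 = 5/29

5/29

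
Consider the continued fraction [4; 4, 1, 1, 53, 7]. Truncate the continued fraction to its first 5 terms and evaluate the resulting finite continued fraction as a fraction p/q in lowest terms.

2035/482

Collapse the nested fraction from the inside out:
Start with 53.
1 + 1/(53/1) = 1 + 1/53 = 54/53
1 + 1/(54/53) = 1 + 53/54 = 107/54
4 + 1/(107/54) = 4 + 54/107 = 482/107
4 + 1/(482/107) = 4 + 107/482 = 2035/482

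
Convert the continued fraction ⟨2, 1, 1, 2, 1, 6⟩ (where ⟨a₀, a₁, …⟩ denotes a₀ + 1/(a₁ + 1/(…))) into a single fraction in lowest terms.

121/47

Use the convergent recurrence hₖ = aₖ·hₖ₋₁ + hₖ₋₂ (and likewise for the denominators kₖ):
a_0 = 2: 2/1
a_1 = 1: 3/1
a_2 = 1: 5/2
a_3 = 2: 13/5
a_4 = 1: 18/7
a_5 = 6: 121/47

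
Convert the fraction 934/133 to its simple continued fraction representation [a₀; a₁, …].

Apply division with remainder until the remainder is 0:
934 ÷ 133 → quotient 7, remainder 3
133 ÷ 3 → quotient 44, remainder 1
3 ÷ 1 → quotient 3, remainder 0

[7; 44, 3]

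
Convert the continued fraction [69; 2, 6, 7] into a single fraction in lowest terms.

6460/93

Use the convergent recurrence hₖ = aₖ·hₖ₋₁ + hₖ₋₂ (and likewise for the denominators kₖ):
a_0 = 69: 69/1
a_1 = 2: 139/2
a_2 = 6: 903/13
a_3 = 7: 6460/93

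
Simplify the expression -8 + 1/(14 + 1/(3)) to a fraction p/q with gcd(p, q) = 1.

-341/43

a_0 = -8: -8/1
a_1 = 14: -111/14
a_2 = 3: -341/43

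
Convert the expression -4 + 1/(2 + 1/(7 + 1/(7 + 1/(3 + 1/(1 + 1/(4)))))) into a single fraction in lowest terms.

Compute successive convergents:
a_0 = -4: -4/1
a_1 = 2: -7/2
a_2 = 7: -53/15
a_3 = 7: -378/107
a_4 = 3: -1187/336
a_5 = 1: -1565/443
a_6 = 4: -7447/2108

-7447/2108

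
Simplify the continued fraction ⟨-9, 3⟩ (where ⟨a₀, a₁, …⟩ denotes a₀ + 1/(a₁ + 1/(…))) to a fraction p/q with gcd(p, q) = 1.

-26/3

a_0 = -9: -9/1
a_1 = 3: -26/3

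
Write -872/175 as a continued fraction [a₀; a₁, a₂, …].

[-5; 58, 3]

Repeatedly divide and take the remainder:
-872 = -5·175 + 3, so a_0 = -5
175 = 58·3 + 1, so a_1 = 58
3 = 3·1 + 0, so a_2 = 3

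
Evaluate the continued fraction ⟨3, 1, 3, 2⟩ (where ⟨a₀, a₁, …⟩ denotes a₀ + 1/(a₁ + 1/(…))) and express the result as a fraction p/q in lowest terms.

Build up convergents one term at a time:
a_0 = 3: 3/1
a_1 = 1: 4/1
a_2 = 3: 15/4
a_3 = 2: 34/9

34/9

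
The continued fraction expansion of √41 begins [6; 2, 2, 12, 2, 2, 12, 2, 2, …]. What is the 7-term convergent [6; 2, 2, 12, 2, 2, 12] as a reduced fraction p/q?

a_0 = 6: 6/1
a_1 = 2: 13/2
a_2 = 2: 32/5
a_3 = 12: 397/62
a_4 = 2: 826/129
a_5 = 2: 2049/320
a_6 = 12: 25414/3969

25414/3969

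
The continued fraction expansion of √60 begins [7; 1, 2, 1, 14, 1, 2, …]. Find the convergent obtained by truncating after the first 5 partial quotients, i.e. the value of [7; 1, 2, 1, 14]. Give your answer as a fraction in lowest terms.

457/59

Work from the innermost term outward:
Start with 14.
1 + 1/(14/1) = 1 + 1/14 = 15/14
2 + 1/(15/14) = 2 + 14/15 = 44/15
1 + 1/(44/15) = 1 + 15/44 = 59/44
7 + 1/(59/44) = 7 + 44/59 = 457/59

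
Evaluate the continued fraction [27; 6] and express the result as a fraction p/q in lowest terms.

Start with 6.
27 + 1/(6/1) = 27 + 1/6 = 163/6

163/6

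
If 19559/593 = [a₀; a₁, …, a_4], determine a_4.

Repeatedly divide and take the remainder:
19559 = 32·593 + 583, so a_0 = 32
593 = 1·583 + 10, so a_1 = 1
583 = 58·10 + 3, so a_2 = 58
10 = 3·3 + 1, so a_3 = 3
3 = 3·1 + 0, so a_4 = 3

3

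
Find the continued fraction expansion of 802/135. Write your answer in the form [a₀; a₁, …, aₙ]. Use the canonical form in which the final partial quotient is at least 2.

[5; 1, 15, 1, 7]

⌊802/135⌋ = 5, remainder 127
⌊135/127⌋ = 1, remainder 8
⌊127/8⌋ = 15, remainder 7
⌊8/7⌋ = 1, remainder 1
⌊7/1⌋ = 7, remainder 0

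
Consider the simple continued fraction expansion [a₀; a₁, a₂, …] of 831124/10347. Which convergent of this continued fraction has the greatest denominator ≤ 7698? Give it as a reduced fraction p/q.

84743/1055

a_0 = 80: 80/1  (≤ bound)
a_1 = 3: 241/3  (≤ bound)
a_2 = 13: 3213/40  (≤ bound)
a_3 = 5: 16306/203  (≤ bound)
a_4 = 4: 68437/852  (≤ bound)
a_5 = 1: 84743/1055  (≤ bound)
a_6 = 9: 831124/10347  (> 7698, stop)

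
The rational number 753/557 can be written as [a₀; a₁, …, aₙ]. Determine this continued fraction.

[1; 2, 1, 5, 3, 10]

Repeatedly divide and take the remainder:
753 ÷ 557 → quotient 1, remainder 196
557 ÷ 196 → quotient 2, remainder 165
196 ÷ 165 → quotient 1, remainder 31
165 ÷ 31 → quotient 5, remainder 10
31 ÷ 10 → quotient 3, remainder 1
10 ÷ 1 → quotient 10, remainder 0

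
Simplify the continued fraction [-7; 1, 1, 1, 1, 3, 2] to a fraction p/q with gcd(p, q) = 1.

-262/41

a_0 = -7: -7/1
a_1 = 1: -6/1
a_2 = 1: -13/2
a_3 = 1: -19/3
a_4 = 1: -32/5
a_5 = 3: -115/18
a_6 = 2: -262/41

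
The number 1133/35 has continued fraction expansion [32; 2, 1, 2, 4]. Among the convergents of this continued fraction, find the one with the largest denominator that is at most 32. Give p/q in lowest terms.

259/8

a_0 = 32: 32/1  (≤ bound)
a_1 = 2: 65/2  (≤ bound)
a_2 = 1: 97/3  (≤ bound)
a_3 = 2: 259/8  (≤ bound)
a_4 = 4: 1133/35  (> 32, stop)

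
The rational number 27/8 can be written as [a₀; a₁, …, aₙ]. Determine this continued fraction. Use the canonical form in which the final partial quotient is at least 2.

[3; 2, 1, 2]

27 = 3·8 + 3, so a_0 = 3
8 = 2·3 + 2, so a_1 = 2
3 = 1·2 + 1, so a_2 = 1
2 = 2·1 + 0, so a_3 = 2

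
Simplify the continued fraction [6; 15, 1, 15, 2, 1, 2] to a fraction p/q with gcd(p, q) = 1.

12659/2088

Start with 2.
1 + 1/(2/1) = 1 + 1/2 = 3/2
2 + 1/(3/2) = 2 + 2/3 = 8/3
15 + 1/(8/3) = 15 + 3/8 = 123/8
1 + 1/(123/8) = 1 + 8/123 = 131/123
15 + 1/(131/123) = 15 + 123/131 = 2088/131
6 + 1/(2088/131) = 6 + 131/2088 = 12659/2088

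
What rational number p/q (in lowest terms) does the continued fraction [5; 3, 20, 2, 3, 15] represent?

35511/6665

Use the convergent recurrence hₖ = aₖ·hₖ₋₁ + hₖ₋₂ (and likewise for the denominators kₖ):
a_0 = 5: 5/1
a_1 = 3: 16/3
a_2 = 20: 325/61
a_3 = 2: 666/125
a_4 = 3: 2323/436
a_5 = 15: 35511/6665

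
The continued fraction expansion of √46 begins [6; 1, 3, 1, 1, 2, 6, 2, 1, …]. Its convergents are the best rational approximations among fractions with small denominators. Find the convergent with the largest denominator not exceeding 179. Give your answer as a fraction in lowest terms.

List convergents until the denominator exceeds the bound:
a_0 = 6: 6/1  (≤ bound)
a_1 = 1: 7/1  (≤ bound)
a_2 = 3: 27/4  (≤ bound)
a_3 = 1: 34/5  (≤ bound)
a_4 = 1: 61/9  (≤ bound)
a_5 = 2: 156/23  (≤ bound)
a_6 = 6: 997/147  (≤ bound)
a_7 = 2: 2150/317  (> 179, stop)

997/147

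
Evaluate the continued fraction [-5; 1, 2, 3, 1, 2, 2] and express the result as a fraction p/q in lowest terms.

-366/85

Work from the innermost term outward:
Start with 2.
2 + 1/(2/1) = 2 + 1/2 = 5/2
1 + 1/(5/2) = 1 + 2/5 = 7/5
3 + 1/(7/5) = 3 + 5/7 = 26/7
2 + 1/(26/7) = 2 + 7/26 = 59/26
1 + 1/(59/26) = 1 + 26/59 = 85/59
-5 + 1/(85/59) = -5 + 59/85 = -366/85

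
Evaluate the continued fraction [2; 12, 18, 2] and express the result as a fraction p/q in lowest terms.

a_0 = 2: 2/1
a_1 = 12: 25/12
a_2 = 18: 452/217
a_3 = 2: 929/446

929/446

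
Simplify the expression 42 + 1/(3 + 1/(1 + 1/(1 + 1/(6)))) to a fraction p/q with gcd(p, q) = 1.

Collapse the nested fraction from the inside out:
Start with 6.
1 + 1/(6/1) = 1 + 1/6 = 7/6
1 + 1/(7/6) = 1 + 6/7 = 13/7
3 + 1/(13/7) = 3 + 7/13 = 46/13
42 + 1/(46/13) = 42 + 13/46 = 1945/46

1945/46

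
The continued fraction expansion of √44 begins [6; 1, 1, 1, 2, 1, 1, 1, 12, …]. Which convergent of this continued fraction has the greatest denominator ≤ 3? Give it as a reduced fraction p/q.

List convergents until the denominator exceeds the bound:
a_0 = 6: 6/1  (≤ bound)
a_1 = 1: 7/1  (≤ bound)
a_2 = 1: 13/2  (≤ bound)
a_3 = 1: 20/3  (≤ bound)
a_4 = 2: 53/8  (> 3, stop)

20/3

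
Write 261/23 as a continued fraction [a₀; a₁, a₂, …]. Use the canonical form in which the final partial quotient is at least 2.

Apply division with remainder until the remainder is 0:
261 = 11·23 + 8, so a_0 = 11
23 = 2·8 + 7, so a_1 = 2
8 = 1·7 + 1, so a_2 = 1
7 = 7·1 + 0, so a_3 = 7

[11; 2, 1, 7]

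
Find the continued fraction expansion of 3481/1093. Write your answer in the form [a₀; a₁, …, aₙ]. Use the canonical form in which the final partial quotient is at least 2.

3481 = 3·1093 + 202, so a_0 = 3
1093 = 5·202 + 83, so a_1 = 5
202 = 2·83 + 36, so a_2 = 2
83 = 2·36 + 11, so a_3 = 2
36 = 3·11 + 3, so a_4 = 3
11 = 3·3 + 2, so a_5 = 3
3 = 1·2 + 1, so a_6 = 1
2 = 2·1 + 0, so a_7 = 2

[3; 5, 2, 2, 3, 3, 1, 2]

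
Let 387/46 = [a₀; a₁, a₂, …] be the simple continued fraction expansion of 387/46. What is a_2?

2

387 ÷ 46 → quotient 8, remainder 19
46 ÷ 19 → quotient 2, remainder 8
19 ÷ 8 → quotient 2, remainder 3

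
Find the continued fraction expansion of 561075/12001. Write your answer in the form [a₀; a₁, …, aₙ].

[46; 1, 3, 26, 3, 3, 11]

Apply division with remainder until the remainder is 0:
⌊561075/12001⌋ = 46, remainder 9029
⌊12001/9029⌋ = 1, remainder 2972
⌊9029/2972⌋ = 3, remainder 113
⌊2972/113⌋ = 26, remainder 34
⌊113/34⌋ = 3, remainder 11
⌊34/11⌋ = 3, remainder 1
⌊11/1⌋ = 11, remainder 0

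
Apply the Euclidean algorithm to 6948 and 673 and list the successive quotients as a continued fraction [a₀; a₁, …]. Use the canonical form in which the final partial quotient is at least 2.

[10; 3, 11, 2, 9]

6948 = 10·673 + 218, so a_0 = 10
673 = 3·218 + 19, so a_1 = 3
218 = 11·19 + 9, so a_2 = 11
19 = 2·9 + 1, so a_3 = 2
9 = 9·1 + 0, so a_4 = 9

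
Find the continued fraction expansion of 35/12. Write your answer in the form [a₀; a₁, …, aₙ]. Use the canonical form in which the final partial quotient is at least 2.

[2; 1, 11]

Repeatedly divide and take the remainder:
35 = 2·12 + 11, so a_0 = 2
12 = 1·11 + 1, so a_1 = 1
11 = 11·1 + 0, so a_2 = 11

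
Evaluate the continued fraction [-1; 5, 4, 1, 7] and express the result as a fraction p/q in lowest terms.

-164/203

Use the convergent recurrence hₖ = aₖ·hₖ₋₁ + hₖ₋₂ (and likewise for the denominators kₖ):
a_0 = -1: -1/1
a_1 = 5: -4/5
a_2 = 4: -17/21
a_3 = 1: -21/26
a_4 = 7: -164/203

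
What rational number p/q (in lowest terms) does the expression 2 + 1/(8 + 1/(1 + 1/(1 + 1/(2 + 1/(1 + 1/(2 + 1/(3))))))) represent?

a_0 = 2: 2/1
a_1 = 8: 17/8
a_2 = 1: 19/9
a_3 = 1: 36/17
a_4 = 2: 91/43
a_5 = 1: 127/60
a_6 = 2: 345/163
a_7 = 3: 1162/549

1162/549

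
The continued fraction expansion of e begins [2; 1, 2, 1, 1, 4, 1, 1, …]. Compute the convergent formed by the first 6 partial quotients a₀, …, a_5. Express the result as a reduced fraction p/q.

87/32

Start with 4.
1 + 1/(4/1) = 1 + 1/4 = 5/4
1 + 1/(5/4) = 1 + 4/5 = 9/5
2 + 1/(9/5) = 2 + 5/9 = 23/9
1 + 1/(23/9) = 1 + 9/23 = 32/23
2 + 1/(32/23) = 2 + 23/32 = 87/32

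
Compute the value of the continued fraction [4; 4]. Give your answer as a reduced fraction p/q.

Start with 4.
4 + 1/(4/1) = 4 + 1/4 = 17/4

17/4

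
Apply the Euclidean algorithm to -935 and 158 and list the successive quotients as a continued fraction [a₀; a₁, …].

⌊-935/158⌋ = -6, remainder 13
⌊158/13⌋ = 12, remainder 2
⌊13/2⌋ = 6, remainder 1
⌊2/1⌋ = 2, remainder 0

[-6; 12, 6, 2]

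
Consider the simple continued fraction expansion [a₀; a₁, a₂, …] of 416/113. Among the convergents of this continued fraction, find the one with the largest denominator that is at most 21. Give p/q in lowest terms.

11/3

List convergents until the denominator exceeds the bound:
a_0 = 3: 3/1  (≤ bound)
a_1 = 1: 4/1  (≤ bound)
a_2 = 2: 11/3  (≤ bound)
a_3 = 7: 81/22  (> 21, stop)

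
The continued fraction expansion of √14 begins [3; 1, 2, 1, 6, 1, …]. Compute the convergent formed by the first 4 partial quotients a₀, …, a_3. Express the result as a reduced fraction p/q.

15/4

Compute successive convergents:
a_0 = 3: 3/1
a_1 = 1: 4/1
a_2 = 2: 11/3
a_3 = 1: 15/4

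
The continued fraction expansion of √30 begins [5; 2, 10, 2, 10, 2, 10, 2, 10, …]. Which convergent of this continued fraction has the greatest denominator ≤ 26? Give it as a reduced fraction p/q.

115/21

a_0 = 5: 5/1  (≤ bound)
a_1 = 2: 11/2  (≤ bound)
a_2 = 10: 115/21  (≤ bound)
a_3 = 2: 241/44  (> 26, stop)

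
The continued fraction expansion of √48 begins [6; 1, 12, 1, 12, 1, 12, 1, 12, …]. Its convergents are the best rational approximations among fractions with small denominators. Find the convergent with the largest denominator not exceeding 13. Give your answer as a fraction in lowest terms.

a_0 = 6: 6/1  (≤ bound)
a_1 = 1: 7/1  (≤ bound)
a_2 = 12: 90/13  (≤ bound)
a_3 = 1: 97/14  (> 13, stop)

90/13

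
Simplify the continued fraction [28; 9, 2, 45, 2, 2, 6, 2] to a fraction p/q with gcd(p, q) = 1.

1690479/60148

a_0 = 28: 28/1
a_1 = 9: 253/9
a_2 = 2: 534/19
a_3 = 45: 24283/864
a_4 = 2: 49100/1747
a_5 = 2: 122483/4358
a_6 = 6: 783998/27895
a_7 = 2: 1690479/60148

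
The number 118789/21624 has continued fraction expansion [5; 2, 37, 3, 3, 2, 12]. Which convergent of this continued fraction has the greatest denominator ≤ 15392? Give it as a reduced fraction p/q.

List convergents until the denominator exceeds the bound:
a_0 = 5: 5/1  (≤ bound)
a_1 = 2: 11/2  (≤ bound)
a_2 = 37: 412/75  (≤ bound)
a_3 = 3: 1247/227  (≤ bound)
a_4 = 3: 4153/756  (≤ bound)
a_5 = 2: 9553/1739  (≤ bound)
a_6 = 12: 118789/21624  (> 15392, stop)

9553/1739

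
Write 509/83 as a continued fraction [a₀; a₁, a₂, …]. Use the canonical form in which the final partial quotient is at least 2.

509 = 6·83 + 11, so a_0 = 6
83 = 7·11 + 6, so a_1 = 7
11 = 1·6 + 5, so a_2 = 1
6 = 1·5 + 1, so a_3 = 1
5 = 5·1 + 0, so a_4 = 5

[6; 7, 1, 1, 5]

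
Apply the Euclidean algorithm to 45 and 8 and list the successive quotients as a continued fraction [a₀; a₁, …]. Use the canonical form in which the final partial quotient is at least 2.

[5; 1, 1, 1, 2]

Repeatedly divide and take the remainder:
45 ÷ 8 → quotient 5, remainder 5
8 ÷ 5 → quotient 1, remainder 3
5 ÷ 3 → quotient 1, remainder 2
3 ÷ 2 → quotient 1, remainder 1
2 ÷ 1 → quotient 2, remainder 0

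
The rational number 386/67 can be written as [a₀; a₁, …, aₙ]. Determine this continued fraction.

Repeatedly divide and take the remainder:
386 ÷ 67 → quotient 5, remainder 51
67 ÷ 51 → quotient 1, remainder 16
51 ÷ 16 → quotient 3, remainder 3
16 ÷ 3 → quotient 5, remainder 1
3 ÷ 1 → quotient 3, remainder 0

[5; 1, 3, 5, 3]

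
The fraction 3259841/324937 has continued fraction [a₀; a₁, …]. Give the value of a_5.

3259841 = 10·324937 + 10471, so a_0 = 10
324937 = 31·10471 + 336, so a_1 = 31
10471 = 31·336 + 55, so a_2 = 31
336 = 6·55 + 6, so a_3 = 6
55 = 9·6 + 1, so a_4 = 9
6 = 6·1 + 0, so a_5 = 6

6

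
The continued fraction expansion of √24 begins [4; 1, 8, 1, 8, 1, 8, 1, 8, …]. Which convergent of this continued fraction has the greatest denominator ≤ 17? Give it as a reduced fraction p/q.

49/10

List convergents until the denominator exceeds the bound:
a_0 = 4: 4/1  (≤ bound)
a_1 = 1: 5/1  (≤ bound)
a_2 = 8: 44/9  (≤ bound)
a_3 = 1: 49/10  (≤ bound)
a_4 = 8: 436/89  (> 17, stop)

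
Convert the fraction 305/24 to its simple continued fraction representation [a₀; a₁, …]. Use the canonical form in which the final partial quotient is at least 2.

[12; 1, 2, 2, 3]

Repeatedly divide and take the remainder:
305 ÷ 24 → quotient 12, remainder 17
24 ÷ 17 → quotient 1, remainder 7
17 ÷ 7 → quotient 2, remainder 3
7 ÷ 3 → quotient 2, remainder 1
3 ÷ 1 → quotient 3, remainder 0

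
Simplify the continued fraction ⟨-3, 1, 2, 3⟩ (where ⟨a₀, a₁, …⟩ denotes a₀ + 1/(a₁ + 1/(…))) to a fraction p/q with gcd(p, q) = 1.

a_0 = -3: -3/1
a_1 = 1: -2/1
a_2 = 2: -7/3
a_3 = 3: -23/10

-23/10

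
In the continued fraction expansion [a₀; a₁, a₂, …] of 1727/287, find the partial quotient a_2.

1727 = 6·287 + 5, so a_0 = 6
287 = 57·5 + 2, so a_1 = 57
5 = 2·2 + 1, so a_2 = 2

2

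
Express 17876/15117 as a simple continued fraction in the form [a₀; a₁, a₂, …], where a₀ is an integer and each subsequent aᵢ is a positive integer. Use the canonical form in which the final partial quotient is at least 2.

Repeatedly divide and take the remainder:
17876 = 1·15117 + 2759, so a_0 = 1
15117 = 5·2759 + 1322, so a_1 = 5
2759 = 2·1322 + 115, so a_2 = 2
1322 = 11·115 + 57, so a_3 = 11
115 = 2·57 + 1, so a_4 = 2
57 = 57·1 + 0, so a_5 = 57

[1; 5, 2, 11, 2, 57]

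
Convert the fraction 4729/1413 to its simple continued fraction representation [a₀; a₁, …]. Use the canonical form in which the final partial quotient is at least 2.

[3; 2, 1, 7, 1, 1, 2, 11]

⌊4729/1413⌋ = 3, remainder 490
⌊1413/490⌋ = 2, remainder 433
⌊490/433⌋ = 1, remainder 57
⌊433/57⌋ = 7, remainder 34
⌊57/34⌋ = 1, remainder 23
⌊34/23⌋ = 1, remainder 11
⌊23/11⌋ = 2, remainder 1
⌊11/1⌋ = 11, remainder 0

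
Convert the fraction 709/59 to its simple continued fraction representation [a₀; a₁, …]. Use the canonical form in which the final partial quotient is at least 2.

709 ÷ 59 → quotient 12, remainder 1
59 ÷ 1 → quotient 59, remainder 0

[12; 59]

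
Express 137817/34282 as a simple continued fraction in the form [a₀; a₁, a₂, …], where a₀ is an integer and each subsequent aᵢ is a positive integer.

[4; 49, 1, 3, 9, 1, 7, 2]

137817 ÷ 34282 → quotient 4, remainder 689
34282 ÷ 689 → quotient 49, remainder 521
689 ÷ 521 → quotient 1, remainder 168
521 ÷ 168 → quotient 3, remainder 17
168 ÷ 17 → quotient 9, remainder 15
17 ÷ 15 → quotient 1, remainder 2
15 ÷ 2 → quotient 7, remainder 1
2 ÷ 1 → quotient 2, remainder 0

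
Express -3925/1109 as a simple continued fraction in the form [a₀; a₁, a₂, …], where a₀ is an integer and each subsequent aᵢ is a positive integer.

⌊-3925/1109⌋ = -4, remainder 511
⌊1109/511⌋ = 2, remainder 87
⌊511/87⌋ = 5, remainder 76
⌊87/76⌋ = 1, remainder 11
⌊76/11⌋ = 6, remainder 10
⌊11/10⌋ = 1, remainder 1
⌊10/1⌋ = 10, remainder 0

[-4; 2, 5, 1, 6, 1, 10]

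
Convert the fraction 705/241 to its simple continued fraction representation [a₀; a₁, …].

[2; 1, 12, 2, 1, 1, 3]

Apply division with remainder until the remainder is 0:
705 = 2·241 + 223, so a_0 = 2
241 = 1·223 + 18, so a_1 = 1
223 = 12·18 + 7, so a_2 = 12
18 = 2·7 + 4, so a_3 = 2
7 = 1·4 + 3, so a_4 = 1
4 = 1·3 + 1, so a_5 = 1
3 = 3·1 + 0, so a_6 = 3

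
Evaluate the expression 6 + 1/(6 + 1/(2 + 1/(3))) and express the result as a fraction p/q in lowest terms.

Collapse the nested fraction from the inside out:
Start with 3.
2 + 1/(3/1) = 2 + 1/3 = 7/3
6 + 1/(7/3) = 6 + 3/7 = 45/7
6 + 1/(45/7) = 6 + 7/45 = 277/45

277/45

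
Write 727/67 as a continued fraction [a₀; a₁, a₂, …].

727 = 10·67 + 57, so a_0 = 10
67 = 1·57 + 10, so a_1 = 1
57 = 5·10 + 7, so a_2 = 5
10 = 1·7 + 3, so a_3 = 1
7 = 2·3 + 1, so a_4 = 2
3 = 3·1 + 0, so a_5 = 3

[10; 1, 5, 1, 2, 3]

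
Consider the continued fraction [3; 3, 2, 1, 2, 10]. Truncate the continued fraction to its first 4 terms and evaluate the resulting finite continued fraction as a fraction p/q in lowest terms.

Starting at the tail and folding back:
Start with 1.
2 + 1/(1/1) = 2 + 1/1 = 3/1
3 + 1/(3/1) = 3 + 1/3 = 10/3
3 + 1/(10/3) = 3 + 3/10 = 33/10

33/10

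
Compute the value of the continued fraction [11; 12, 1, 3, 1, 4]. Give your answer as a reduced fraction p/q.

3401/307

Start with 4.
1 + 1/(4/1) = 1 + 1/4 = 5/4
3 + 1/(5/4) = 3 + 4/5 = 19/5
1 + 1/(19/5) = 1 + 5/19 = 24/19
12 + 1/(24/19) = 12 + 19/24 = 307/24
11 + 1/(307/24) = 11 + 24/307 = 3401/307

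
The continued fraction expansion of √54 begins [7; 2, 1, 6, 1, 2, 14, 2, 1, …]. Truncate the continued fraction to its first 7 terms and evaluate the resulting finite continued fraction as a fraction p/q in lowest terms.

6959/947

Compute successive convergents:
a_0 = 7: 7/1
a_1 = 2: 15/2
a_2 = 1: 22/3
a_3 = 6: 147/20
a_4 = 1: 169/23
a_5 = 2: 485/66
a_6 = 14: 6959/947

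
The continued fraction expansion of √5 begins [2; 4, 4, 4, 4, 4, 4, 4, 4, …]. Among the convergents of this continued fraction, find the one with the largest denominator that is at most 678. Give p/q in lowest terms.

List convergents until the denominator exceeds the bound:
a_0 = 2: 2/1  (≤ bound)
a_1 = 4: 9/4  (≤ bound)
a_2 = 4: 38/17  (≤ bound)
a_3 = 4: 161/72  (≤ bound)
a_4 = 4: 682/305  (≤ bound)
a_5 = 4: 2889/1292  (> 678, stop)

682/305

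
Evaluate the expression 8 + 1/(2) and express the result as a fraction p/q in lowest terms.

a_0 = 8: 8/1
a_1 = 2: 17/2

17/2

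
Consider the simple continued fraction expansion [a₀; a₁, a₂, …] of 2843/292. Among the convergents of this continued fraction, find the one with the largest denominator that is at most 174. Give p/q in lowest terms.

List convergents until the denominator exceeds the bound:
a_0 = 9: 9/1  (≤ bound)
a_1 = 1: 10/1  (≤ bound)
a_2 = 2: 29/3  (≤ bound)
a_3 = 1: 39/4  (≤ bound)
a_4 = 3: 146/15  (≤ bound)
a_5 = 1: 185/19  (≤ bound)
a_6 = 4: 886/91  (≤ bound)
a_7 = 3: 2843/292  (> 174, stop)

886/91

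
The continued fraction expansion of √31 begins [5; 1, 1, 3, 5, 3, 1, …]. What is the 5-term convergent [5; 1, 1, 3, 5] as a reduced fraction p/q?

206/37

a_0 = 5: 5/1
a_1 = 1: 6/1
a_2 = 1: 11/2
a_3 = 3: 39/7
a_4 = 5: 206/37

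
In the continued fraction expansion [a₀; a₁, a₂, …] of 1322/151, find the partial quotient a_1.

⌊1322/151⌋ = 8, remainder 114
⌊151/114⌋ = 1, remainder 37

1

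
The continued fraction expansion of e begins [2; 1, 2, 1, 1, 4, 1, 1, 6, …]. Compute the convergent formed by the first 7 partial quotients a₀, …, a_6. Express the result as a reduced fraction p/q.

Build up convergents one term at a time:
a_0 = 2: 2/1
a_1 = 1: 3/1
a_2 = 2: 8/3
a_3 = 1: 11/4
a_4 = 1: 19/7
a_5 = 4: 87/32
a_6 = 1: 106/39

106/39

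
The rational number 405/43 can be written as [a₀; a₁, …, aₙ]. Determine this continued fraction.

405 = 9·43 + 18, so a_0 = 9
43 = 2·18 + 7, so a_1 = 2
18 = 2·7 + 4, so a_2 = 2
7 = 1·4 + 3, so a_3 = 1
4 = 1·3 + 1, so a_4 = 1
3 = 3·1 + 0, so a_5 = 3

[9; 2, 2, 1, 1, 3]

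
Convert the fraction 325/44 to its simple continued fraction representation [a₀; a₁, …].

325 ÷ 44 → quotient 7, remainder 17
44 ÷ 17 → quotient 2, remainder 10
17 ÷ 10 → quotient 1, remainder 7
10 ÷ 7 → quotient 1, remainder 3
7 ÷ 3 → quotient 2, remainder 1
3 ÷ 1 → quotient 3, remainder 0

[7; 2, 1, 1, 2, 3]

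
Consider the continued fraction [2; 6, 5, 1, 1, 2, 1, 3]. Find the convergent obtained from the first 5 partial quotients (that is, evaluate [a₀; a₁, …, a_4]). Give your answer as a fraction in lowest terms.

Compute successive convergents:
a_0 = 2: 2/1
a_1 = 6: 13/6
a_2 = 5: 67/31
a_3 = 1: 80/37
a_4 = 1: 147/68

147/68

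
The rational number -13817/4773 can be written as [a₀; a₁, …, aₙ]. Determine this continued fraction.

[-3; 9, 1, 1, 30, 1, 7]

Repeatedly divide and take the remainder:
-13817 = -3·4773 + 502, so a_0 = -3
4773 = 9·502 + 255, so a_1 = 9
502 = 1·255 + 247, so a_2 = 1
255 = 1·247 + 8, so a_3 = 1
247 = 30·8 + 7, so a_4 = 30
8 = 1·7 + 1, so a_5 = 1
7 = 7·1 + 0, so a_6 = 7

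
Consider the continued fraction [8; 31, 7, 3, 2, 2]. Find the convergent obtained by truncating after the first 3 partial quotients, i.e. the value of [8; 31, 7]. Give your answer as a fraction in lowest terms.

Start with 7.
31 + 1/(7/1) = 31 + 1/7 = 218/7
8 + 1/(218/7) = 8 + 7/218 = 1751/218

1751/218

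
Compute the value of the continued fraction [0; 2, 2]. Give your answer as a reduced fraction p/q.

2/5

a_0 = 0: 0/1
a_1 = 2: 1/2
a_2 = 2: 2/5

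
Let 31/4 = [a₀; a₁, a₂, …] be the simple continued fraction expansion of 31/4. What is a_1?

Run the Euclidean algorithm, recording each quotient:
⌊31/4⌋ = 7, remainder 3
⌊4/3⌋ = 1, remainder 1

1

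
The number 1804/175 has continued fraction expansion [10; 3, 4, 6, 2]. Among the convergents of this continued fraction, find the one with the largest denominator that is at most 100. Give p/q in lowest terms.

a_0 = 10: 10/1  (≤ bound)
a_1 = 3: 31/3  (≤ bound)
a_2 = 4: 134/13  (≤ bound)
a_3 = 6: 835/81  (≤ bound)
a_4 = 2: 1804/175  (> 100, stop)

835/81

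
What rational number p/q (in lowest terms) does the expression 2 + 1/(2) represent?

5/2

Start with 2.
2 + 1/(2/1) = 2 + 1/2 = 5/2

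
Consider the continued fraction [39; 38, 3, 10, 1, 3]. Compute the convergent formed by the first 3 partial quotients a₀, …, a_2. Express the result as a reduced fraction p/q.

Use the convergent recurrence hₖ = aₖ·hₖ₋₁ + hₖ₋₂ (and likewise for the denominators kₖ):
a_0 = 39: 39/1
a_1 = 38: 1483/38
a_2 = 3: 4488/115

4488/115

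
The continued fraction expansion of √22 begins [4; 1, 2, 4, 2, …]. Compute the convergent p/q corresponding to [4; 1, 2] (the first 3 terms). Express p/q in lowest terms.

a_0 = 4: 4/1
a_1 = 1: 5/1
a_2 = 2: 14/3

14/3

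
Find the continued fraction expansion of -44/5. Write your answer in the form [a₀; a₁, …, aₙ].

-44 = -9·5 + 1, so a_0 = -9
5 = 5·1 + 0, so a_1 = 5

[-9; 5]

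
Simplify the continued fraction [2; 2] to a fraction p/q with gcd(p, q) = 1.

Start with 2.
2 + 1/(2/1) = 2 + 1/2 = 5/2

5/2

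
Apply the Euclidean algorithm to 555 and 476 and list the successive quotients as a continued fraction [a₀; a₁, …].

Apply division with remainder until the remainder is 0:
555 = 1·476 + 79, so a_0 = 1
476 = 6·79 + 2, so a_1 = 6
79 = 39·2 + 1, so a_2 = 39
2 = 2·1 + 0, so a_3 = 2

[1; 6, 39, 2]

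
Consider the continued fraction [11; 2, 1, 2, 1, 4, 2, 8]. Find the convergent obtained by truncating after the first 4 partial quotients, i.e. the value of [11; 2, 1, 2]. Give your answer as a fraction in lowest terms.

91/8

Build up convergents one term at a time:
a_0 = 11: 11/1
a_1 = 2: 23/2
a_2 = 1: 34/3
a_3 = 2: 91/8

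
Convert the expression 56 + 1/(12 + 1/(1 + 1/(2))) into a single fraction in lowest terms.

Build up convergents one term at a time:
a_0 = 56: 56/1
a_1 = 12: 673/12
a_2 = 1: 729/13
a_3 = 2: 2131/38

2131/38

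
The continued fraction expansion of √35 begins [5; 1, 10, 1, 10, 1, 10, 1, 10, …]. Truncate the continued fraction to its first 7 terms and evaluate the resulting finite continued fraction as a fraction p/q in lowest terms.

9235/1561

a_0 = 5: 5/1
a_1 = 1: 6/1
a_2 = 10: 65/11
a_3 = 1: 71/12
a_4 = 10: 775/131
a_5 = 1: 846/143
a_6 = 10: 9235/1561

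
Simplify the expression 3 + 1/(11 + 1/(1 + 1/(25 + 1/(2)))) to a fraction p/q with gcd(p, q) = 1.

1955/634

a_0 = 3: 3/1
a_1 = 11: 34/11
a_2 = 1: 37/12
a_3 = 25: 959/311
a_4 = 2: 1955/634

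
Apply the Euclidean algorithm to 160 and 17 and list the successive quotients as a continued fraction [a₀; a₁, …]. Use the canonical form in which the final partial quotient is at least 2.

[9; 2, 2, 3]

160 ÷ 17 → quotient 9, remainder 7
17 ÷ 7 → quotient 2, remainder 3
7 ÷ 3 → quotient 2, remainder 1
3 ÷ 1 → quotient 3, remainder 0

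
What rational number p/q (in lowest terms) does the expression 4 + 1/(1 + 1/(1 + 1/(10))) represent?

Collapse the nested fraction from the inside out:
Start with 10.
1 + 1/(10/1) = 1 + 1/10 = 11/10
1 + 1/(11/10) = 1 + 10/11 = 21/11
4 + 1/(21/11) = 4 + 11/21 = 95/21

95/21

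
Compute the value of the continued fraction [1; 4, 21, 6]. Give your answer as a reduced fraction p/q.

641/514

Use the convergent recurrence hₖ = aₖ·hₖ₋₁ + hₖ₋₂ (and likewise for the denominators kₖ):
a_0 = 1: 1/1
a_1 = 4: 5/4
a_2 = 21: 106/85
a_3 = 6: 641/514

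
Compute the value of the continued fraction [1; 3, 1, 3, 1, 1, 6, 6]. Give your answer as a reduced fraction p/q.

1735/1372

Start with 6.
6 + 1/(6/1) = 6 + 1/6 = 37/6
1 + 1/(37/6) = 1 + 6/37 = 43/37
1 + 1/(43/37) = 1 + 37/43 = 80/43
3 + 1/(80/43) = 3 + 43/80 = 283/80
1 + 1/(283/80) = 1 + 80/283 = 363/283
3 + 1/(363/283) = 3 + 283/363 = 1372/363
1 + 1/(1372/363) = 1 + 363/1372 = 1735/1372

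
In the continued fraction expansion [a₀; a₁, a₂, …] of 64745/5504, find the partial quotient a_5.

Run the Euclidean algorithm, recording each quotient:
64745 ÷ 5504 → quotient 11, remainder 4201
5504 ÷ 4201 → quotient 1, remainder 1303
4201 ÷ 1303 → quotient 3, remainder 292
1303 ÷ 292 → quotient 4, remainder 135
292 ÷ 135 → quotient 2, remainder 22
135 ÷ 22 → quotient 6, remainder 3

6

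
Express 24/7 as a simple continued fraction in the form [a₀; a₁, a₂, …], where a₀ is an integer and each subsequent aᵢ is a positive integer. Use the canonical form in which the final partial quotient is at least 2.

[3; 2, 3]

Apply division with remainder until the remainder is 0:
24 = 3·7 + 3, so a_0 = 3
7 = 2·3 + 1, so a_1 = 2
3 = 3·1 + 0, so a_2 = 3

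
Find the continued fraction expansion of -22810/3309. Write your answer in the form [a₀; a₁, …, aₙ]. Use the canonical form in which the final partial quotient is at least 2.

[-7; 9, 2, 1, 2, 14, 3]

-22810 = -7·3309 + 353, so a_0 = -7
3309 = 9·353 + 132, so a_1 = 9
353 = 2·132 + 89, so a_2 = 2
132 = 1·89 + 43, so a_3 = 1
89 = 2·43 + 3, so a_4 = 2
43 = 14·3 + 1, so a_5 = 14
3 = 3·1 + 0, so a_6 = 3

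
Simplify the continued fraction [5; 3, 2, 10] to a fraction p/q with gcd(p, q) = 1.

386/73

Start with 10.
2 + 1/(10/1) = 2 + 1/10 = 21/10
3 + 1/(21/10) = 3 + 10/21 = 73/21
5 + 1/(73/21) = 5 + 21/73 = 386/73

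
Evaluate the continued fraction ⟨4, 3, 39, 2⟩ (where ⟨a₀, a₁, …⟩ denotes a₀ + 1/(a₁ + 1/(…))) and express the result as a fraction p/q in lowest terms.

1035/239

Build up convergents one term at a time:
a_0 = 4: 4/1
a_1 = 3: 13/3
a_2 = 39: 511/118
a_3 = 2: 1035/239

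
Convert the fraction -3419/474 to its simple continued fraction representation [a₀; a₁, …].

[-8; 1, 3, 1, 2, 3, 1, 7]

-3419 ÷ 474 → quotient -8, remainder 373
474 ÷ 373 → quotient 1, remainder 101
373 ÷ 101 → quotient 3, remainder 70
101 ÷ 70 → quotient 1, remainder 31
70 ÷ 31 → quotient 2, remainder 8
31 ÷ 8 → quotient 3, remainder 7
8 ÷ 7 → quotient 1, remainder 1
7 ÷ 1 → quotient 7, remainder 0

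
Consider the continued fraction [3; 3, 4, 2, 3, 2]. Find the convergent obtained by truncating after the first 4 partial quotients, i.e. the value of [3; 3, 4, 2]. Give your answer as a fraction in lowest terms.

Collapse the nested fraction from the inside out:
Start with 2.
4 + 1/(2/1) = 4 + 1/2 = 9/2
3 + 1/(9/2) = 3 + 2/9 = 29/9
3 + 1/(29/9) = 3 + 9/29 = 96/29

96/29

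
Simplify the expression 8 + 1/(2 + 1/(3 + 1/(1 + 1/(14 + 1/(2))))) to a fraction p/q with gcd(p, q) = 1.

Starting at the tail and folding back:
Start with 2.
14 + 1/(2/1) = 14 + 1/2 = 29/2
1 + 1/(29/2) = 1 + 2/29 = 31/29
3 + 1/(31/29) = 3 + 29/31 = 122/31
2 + 1/(122/31) = 2 + 31/122 = 275/122
8 + 1/(275/122) = 8 + 122/275 = 2322/275

2322/275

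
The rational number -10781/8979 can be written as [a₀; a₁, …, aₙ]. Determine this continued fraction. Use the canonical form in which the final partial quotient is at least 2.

[-2; 1, 3, 1, 57, 7, 1, 3]

⌊-10781/8979⌋ = -2, remainder 7177
⌊8979/7177⌋ = 1, remainder 1802
⌊7177/1802⌋ = 3, remainder 1771
⌊1802/1771⌋ = 1, remainder 31
⌊1771/31⌋ = 57, remainder 4
⌊31/4⌋ = 7, remainder 3
⌊4/3⌋ = 1, remainder 1
⌊3/1⌋ = 3, remainder 0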